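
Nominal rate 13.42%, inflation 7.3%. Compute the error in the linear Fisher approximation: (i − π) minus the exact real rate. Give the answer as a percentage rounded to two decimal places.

Approximate: r ≈ 13.420% − 7.300% = 6.1200%
Exact: (1 + 0.1342)/(1 + 0.0730) − 1 = 5.7036%
Error = 6.1200% − 5.7036% = 0.4164% → 0.42%.

0.42%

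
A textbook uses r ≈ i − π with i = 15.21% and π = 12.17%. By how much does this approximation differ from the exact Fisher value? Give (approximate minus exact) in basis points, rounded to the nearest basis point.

33 basis points

Approximate: r ≈ 15.210% − 12.170% = 3.0400%
Exact: (1 + 0.1521)/(1 + 0.1217) − 1 = 2.7102%
Error = 3.0400% − 2.7102% = 0.3298% → 33 basis points.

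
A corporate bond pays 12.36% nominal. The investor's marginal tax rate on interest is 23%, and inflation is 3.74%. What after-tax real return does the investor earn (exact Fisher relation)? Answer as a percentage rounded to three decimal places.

After-tax nominal return = 12.36% × (1 − 0.23) = 9.5172%.
1 + r = 1.095172 / 1.03740 = 1.055689
After-tax real rate = 1.055689 − 1 → 5.569%.

5.569%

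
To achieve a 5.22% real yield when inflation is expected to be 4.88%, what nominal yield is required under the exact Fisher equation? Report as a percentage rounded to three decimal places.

10.355%

(1 + i) = (1 + r)(1 + π) = 1.05220 × 1.04880 = 1.10354736
i = 1.10354736 − 1, so the required nominal rate is 10.355%.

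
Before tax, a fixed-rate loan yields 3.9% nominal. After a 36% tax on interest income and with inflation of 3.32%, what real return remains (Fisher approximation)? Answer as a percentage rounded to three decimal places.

-0.824%

After-tax nominal return = 3.9% × (1 − 0.36) = 2.4960%.
r ≈ 2.4960% − 3.32% → -0.824%.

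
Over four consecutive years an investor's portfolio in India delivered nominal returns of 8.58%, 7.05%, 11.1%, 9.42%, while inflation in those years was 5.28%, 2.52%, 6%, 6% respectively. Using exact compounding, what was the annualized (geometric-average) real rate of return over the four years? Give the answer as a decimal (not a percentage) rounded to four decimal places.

Nominal growth factor = 1.0858 × 1.0705 × 1.1110 × 1.0942 = 1.41301665
Price-level growth factor = 1.0528 × 1.0252 × 1.0600 × 1.0600 = 1.21273582
Real growth factor = 1.41301665 / 1.21273582 = 1.16514795
Annualized real rate = 1.16514795^(1/4) − 1 = 3.8951% → 0.0390.

0.0390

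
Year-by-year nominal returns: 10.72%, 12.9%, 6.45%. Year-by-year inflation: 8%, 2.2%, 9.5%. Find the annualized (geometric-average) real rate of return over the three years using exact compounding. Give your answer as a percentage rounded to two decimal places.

3.26%

Nominal growth factor = 1.1072 × 1.1290 × 1.0645 = 1.33065566
Price-level growth factor = 1.0800 × 1.0220 × 1.0950 = 1.20861720
Real growth factor = 1.33065566 / 1.20861720 = 1.10097362
Annualized real rate = 1.10097362^(1/3) − 1 = 3.2585% → 3.26%.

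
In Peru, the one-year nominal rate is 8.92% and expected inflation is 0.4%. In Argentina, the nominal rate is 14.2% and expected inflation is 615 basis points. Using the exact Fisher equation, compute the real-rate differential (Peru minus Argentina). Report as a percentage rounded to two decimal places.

Peru: (1 + 0.0892)/(1 + 0.0040) − 1 = 8.4861%
Argentina: (1 + 0.1420)/(1 + 0.0615) − 1 = 7.5836%
Differential = 8.4861% − 7.5836% = 0.9024% → 0.90%.

0.90%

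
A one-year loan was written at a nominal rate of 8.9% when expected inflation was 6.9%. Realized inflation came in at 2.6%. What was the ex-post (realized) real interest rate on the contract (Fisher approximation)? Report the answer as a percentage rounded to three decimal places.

6.300%

Ex-post: 8.9% − 2.6% = 6.300%
So the realized real rate is 6.300%.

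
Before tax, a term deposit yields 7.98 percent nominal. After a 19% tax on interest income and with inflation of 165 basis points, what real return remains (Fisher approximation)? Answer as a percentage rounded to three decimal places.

After-tax nominal return = 7.98% × (1 − 0.19) = 6.4638%.
r ≈ 6.4638% − 1.65% → 4.814%.

4.814%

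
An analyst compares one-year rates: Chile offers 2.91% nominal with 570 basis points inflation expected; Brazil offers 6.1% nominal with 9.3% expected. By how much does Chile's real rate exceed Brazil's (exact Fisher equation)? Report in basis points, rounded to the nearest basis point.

Chile: (1 + 0.0291)/(1 + 0.0570) − 1 = -2.6395%
Brazil: (1 + 0.0610)/(1 + 0.0930) − 1 = -2.9277%
Differential = -2.6395% − (-2.9277%) = 0.2882% → 29 basis points.

29 basis points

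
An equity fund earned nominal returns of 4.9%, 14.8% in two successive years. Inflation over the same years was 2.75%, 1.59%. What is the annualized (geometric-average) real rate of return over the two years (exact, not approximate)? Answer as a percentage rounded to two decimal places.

7.41%

Compound the nominal returns: 1.0490 × 1.1480 = 1.20425200.
Compound inflation: 1.0275 × 1.0159 = 1.04383725.
Deflate: 1.20425200 / 1.04383725 = 1.15367793.
Annualized real rate = 1.15367793^(1/2) − 1 = 7.4094% → 7.41%.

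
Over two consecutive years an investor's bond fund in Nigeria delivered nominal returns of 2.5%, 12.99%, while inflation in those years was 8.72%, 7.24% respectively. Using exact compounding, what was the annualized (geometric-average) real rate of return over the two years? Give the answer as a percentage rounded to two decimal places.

Nominal growth factor = 1.0250 × 1.1299 = 1.15814750
Price-level growth factor = 1.0872 × 1.0724 = 1.16591328
Real growth factor = 1.15814750 / 1.16591328 = 0.99333932
Annualized real rate = 0.99333932^(1/2) − 1 = -0.3336% → -0.33%.

-0.33%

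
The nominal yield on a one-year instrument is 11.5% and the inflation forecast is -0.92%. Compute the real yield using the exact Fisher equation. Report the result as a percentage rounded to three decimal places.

By the Fisher relation, 1 + r = (1 + i)/(1 + π).
1 + r = 1.11500 / 0.99080 = 1.125353
r = 1.125353 − 1 = 12.5353%, i.e. 12.535%.

12.535%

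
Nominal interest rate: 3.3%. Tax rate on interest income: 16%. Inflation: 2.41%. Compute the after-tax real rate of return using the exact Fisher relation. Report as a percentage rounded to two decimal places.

After-tax nominal return = 3.3% × (1 − 0.16) = 2.7720%.
1 + r = 1.02772 / 1.02410 = 1.003535
After-tax real rate = 1.003535 − 1 → 0.35%.

0.35%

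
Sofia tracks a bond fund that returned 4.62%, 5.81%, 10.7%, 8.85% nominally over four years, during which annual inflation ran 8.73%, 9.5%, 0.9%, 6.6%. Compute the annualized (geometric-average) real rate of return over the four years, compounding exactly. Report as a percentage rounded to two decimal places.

1.02%

Compound the nominal returns: 1.0462 × 1.0581 × 1.1070 × 1.0885 = 1.33388222.
Compound inflation: 1.0873 × 1.0950 × 1.0090 × 1.0660 = 1.28059523.
Deflate: 1.33388222 / 1.28059523 = 1.04161112.
Annualized real rate = 1.04161112^(1/4) − 1 = 1.0244% → 1.02%.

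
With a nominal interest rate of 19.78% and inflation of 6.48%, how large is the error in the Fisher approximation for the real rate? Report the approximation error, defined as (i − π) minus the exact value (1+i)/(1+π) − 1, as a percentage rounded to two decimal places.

0.81%

Approximate: r ≈ 19.780% − 6.480% = 13.3000%
Exact: (1 + 0.1978)/(1 + 0.0648) − 1 = 12.4906%
Error = 13.3000% − 12.4906% = 0.8094% → 0.81%.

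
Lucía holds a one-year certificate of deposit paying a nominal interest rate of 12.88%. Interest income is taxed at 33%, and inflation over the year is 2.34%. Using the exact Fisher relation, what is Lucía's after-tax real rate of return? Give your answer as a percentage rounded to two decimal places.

After-tax nominal return = 12.88% × (1 − 0.33) = 8.6296%.
1 + r = 1.086296 / 1.02340 = 1.061458
After-tax real rate = 1.061458 − 1 → 6.15%.

6.15%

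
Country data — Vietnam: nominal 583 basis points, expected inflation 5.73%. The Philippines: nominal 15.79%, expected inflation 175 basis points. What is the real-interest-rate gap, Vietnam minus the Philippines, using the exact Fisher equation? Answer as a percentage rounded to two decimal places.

Vietnam: (1 + 0.0583)/(1 + 0.0573) − 1 = 0.0946%
The Philippines: (1 + 0.1579)/(1 + 0.0175) − 1 = 13.7985%
Differential = 0.0946% − 13.7985% = -13.7039% → -13.70%.

-13.70%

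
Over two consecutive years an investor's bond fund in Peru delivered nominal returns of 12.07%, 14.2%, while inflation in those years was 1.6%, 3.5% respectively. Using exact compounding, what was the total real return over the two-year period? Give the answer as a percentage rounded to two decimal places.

21.71%

Nominal growth factor = 1.1207 × 1.1420 = 1.279839
Price-level growth factor = 1.0160 × 1.0350 = 1.051560
Real growth factor = 1.279839 / 1.051560 = 1.217086
Total real return = 1.217086 − 1 → 21.71%.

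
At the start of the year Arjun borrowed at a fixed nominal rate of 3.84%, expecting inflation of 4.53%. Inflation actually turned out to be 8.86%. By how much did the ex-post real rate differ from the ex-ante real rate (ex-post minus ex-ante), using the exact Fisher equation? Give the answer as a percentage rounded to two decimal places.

Ex-ante: (1 + 0.0384)/(1 + 0.0453) − 1 = -0.6601%
Ex-post: (1 + 0.0384)/(1 + 0.0886) − 1 = -4.6114%
Difference (ex-post − ex-ante) = -3.9513% → -3.95%.

-3.95%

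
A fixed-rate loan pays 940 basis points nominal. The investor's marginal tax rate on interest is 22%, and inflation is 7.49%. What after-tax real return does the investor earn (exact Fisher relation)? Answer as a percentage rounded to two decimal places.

-0.15%

After-tax nominal return = 9.4% × (1 − 0.22) = 7.3320%.
1 + r = 1.07332 / 1.07490 = 0.998530
After-tax real rate = 0.998530 − 1 → -0.15%.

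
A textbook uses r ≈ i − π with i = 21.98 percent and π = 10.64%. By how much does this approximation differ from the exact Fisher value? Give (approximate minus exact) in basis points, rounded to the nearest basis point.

109 basis points

Approximate: r ≈ 21.980% − 10.640% = 11.3400%
Exact: (1 + 0.2198)/(1 + 0.1064) − 1 = 10.2495%
Error = 11.3400% − 10.2495% = 1.0905% → 109 basis points.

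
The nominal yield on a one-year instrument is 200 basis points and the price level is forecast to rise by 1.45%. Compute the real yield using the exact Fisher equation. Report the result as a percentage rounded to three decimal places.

By the Fisher relation, 1 + r = (1 + i)/(1 + π).
1 + r = 1.02000 / 1.01450 = 1.005421
r = 1.005421 − 1 = 0.5421%, i.e. 0.542%.

0.542%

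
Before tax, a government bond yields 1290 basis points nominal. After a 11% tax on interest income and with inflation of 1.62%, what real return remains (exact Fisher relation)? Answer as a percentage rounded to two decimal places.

9.70%

After-tax nominal return = 12.9% × (1 − 0.11) = 11.4810%.
1 + r = 1.11481 / 1.01620 = 1.097038
After-tax real rate = 1.097038 − 1 → 9.70%.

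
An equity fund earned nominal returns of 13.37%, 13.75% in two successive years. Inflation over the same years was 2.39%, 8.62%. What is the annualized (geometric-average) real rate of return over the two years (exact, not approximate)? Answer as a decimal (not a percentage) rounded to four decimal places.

0.0768

Compound the nominal returns: 1.1337 × 1.1375 = 1.28958375.
Compound inflation: 1.0239 × 1.0862 = 1.11216018.
Deflate: 1.28958375 / 1.11216018 = 1.15953059.
Annualized real rate = 1.15953059^(1/2) − 1 = 7.6815% → 0.0768.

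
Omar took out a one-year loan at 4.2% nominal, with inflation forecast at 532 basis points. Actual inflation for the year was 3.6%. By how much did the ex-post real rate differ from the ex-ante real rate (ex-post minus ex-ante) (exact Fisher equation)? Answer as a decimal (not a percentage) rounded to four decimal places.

0.0164

Ex-ante: (1 + 0.0420)/(1 + 0.0532) − 1 = -1.0634%
Ex-post: (1 + 0.0420)/(1 + 0.0360) − 1 = 0.5792%
Difference (ex-post − ex-ante) = 1.6426% → 0.0164.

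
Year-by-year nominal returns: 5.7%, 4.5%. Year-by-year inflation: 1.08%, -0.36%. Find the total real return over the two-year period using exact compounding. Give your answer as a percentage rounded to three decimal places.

9.671%

Nominal growth factor = 1.0570 × 1.0450 = 1.104565
Price-level growth factor = 1.0108 × 0.9964 = 1.007161
Real growth factor = 1.104565 / 1.007161 = 1.096711
Total real return = 1.096711 − 1 → 9.671%.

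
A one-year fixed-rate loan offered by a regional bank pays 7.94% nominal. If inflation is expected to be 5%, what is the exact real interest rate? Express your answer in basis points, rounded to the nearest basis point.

1 + r = 1.07940 / 1.05000 = 1.028000
r = 1.028000 − 1 = 2.8000%, i.e. 280 basis points.

280 basis points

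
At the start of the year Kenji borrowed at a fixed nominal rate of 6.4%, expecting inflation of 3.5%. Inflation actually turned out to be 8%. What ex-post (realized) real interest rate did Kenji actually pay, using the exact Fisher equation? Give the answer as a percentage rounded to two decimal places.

-1.48%

Ex-post: (1 + 0.0640)/(1 + 0.0800) − 1 = -1.4815%
So the realized real rate is -1.48%.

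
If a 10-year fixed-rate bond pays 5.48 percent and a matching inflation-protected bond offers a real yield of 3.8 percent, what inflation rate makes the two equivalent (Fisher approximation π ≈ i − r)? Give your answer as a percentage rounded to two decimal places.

π ≈ i − r = 5.48% − 3.8% → 1.68%.

1.68%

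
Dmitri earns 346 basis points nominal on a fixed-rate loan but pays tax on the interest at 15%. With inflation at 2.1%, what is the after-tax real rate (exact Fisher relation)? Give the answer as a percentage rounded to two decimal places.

After-tax nominal return = 3.46% × (1 − 0.15) = 2.9410%.
1 + r = 1.02941 / 1.02100 = 1.008237
After-tax real rate = 1.008237 − 1 → 0.82%.

0.82%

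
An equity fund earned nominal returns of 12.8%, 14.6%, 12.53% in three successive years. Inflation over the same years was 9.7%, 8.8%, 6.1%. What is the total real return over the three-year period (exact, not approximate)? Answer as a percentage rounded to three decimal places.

Compound the nominal returns: 1.1280 × 1.1460 × 1.1253 = 1.454662.
Compound inflation: 1.0970 × 1.0880 × 1.0610 = 1.266342.
Deflate: 1.454662 / 1.266342 = 1.148712.
Total real return = 1.148712 − 1 → 14.871%.

14.871%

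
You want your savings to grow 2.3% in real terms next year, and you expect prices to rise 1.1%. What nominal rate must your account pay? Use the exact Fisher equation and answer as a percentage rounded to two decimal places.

3.43%

(1 + i) = (1 + r)(1 + π) = 1.02300 × 1.01100 = 1.034253
i = 1.034253 − 1, so the required nominal rate is 3.43%.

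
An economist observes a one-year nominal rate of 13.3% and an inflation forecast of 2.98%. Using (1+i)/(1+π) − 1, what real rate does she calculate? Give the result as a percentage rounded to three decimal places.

1 + r = 1.13300 / 1.02980 = 1.100214
r = 1.100214 − 1 = 10.0214%, i.e. 10.021%.

10.021%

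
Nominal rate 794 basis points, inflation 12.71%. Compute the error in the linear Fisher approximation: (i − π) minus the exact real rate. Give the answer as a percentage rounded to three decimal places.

Approximate: r ≈ 7.940% − 12.710% = -4.7700%
Exact: (1 + 0.0794)/(1 + 0.1271) − 1 = -4.2321%
Error = -4.7700% − (-4.2321%) = -0.5379% → -0.538%.

-0.538%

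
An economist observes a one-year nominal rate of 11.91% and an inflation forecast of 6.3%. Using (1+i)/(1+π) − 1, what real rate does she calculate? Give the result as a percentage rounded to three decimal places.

5.278%

By the Fisher relation, 1 + r = (1 + i)/(1 + π).
1 + r = 1.11910 / 1.06300 = 1.0527752
r = 1.0527752 − 1 = 5.27752%, i.e. 5.278%.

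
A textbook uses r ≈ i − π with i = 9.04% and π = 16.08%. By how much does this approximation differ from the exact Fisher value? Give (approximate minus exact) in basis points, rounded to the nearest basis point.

-98 basis points

Approximate: r ≈ 9.040% − 16.080% = -7.0400%
Exact: (1 + 0.0904)/(1 + 0.1608) − 1 = -6.0648%
Error = -7.0400% − (-6.0648%) = -0.9752% → -98 basis points.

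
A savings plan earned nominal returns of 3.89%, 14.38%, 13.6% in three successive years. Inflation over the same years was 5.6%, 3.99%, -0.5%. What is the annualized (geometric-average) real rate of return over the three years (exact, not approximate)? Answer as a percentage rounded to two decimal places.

7.30%

Nominal growth factor = 1.0389 × 1.1438 × 1.1360 = 1.34990178
Price-level growth factor = 1.0560 × 1.0399 × 0.9950 = 1.09264373
Real growth factor = 1.34990178 / 1.09264373 = 1.23544550
Annualized real rate = 1.23544550^(1/3) − 1 = 7.3020% → 7.30%.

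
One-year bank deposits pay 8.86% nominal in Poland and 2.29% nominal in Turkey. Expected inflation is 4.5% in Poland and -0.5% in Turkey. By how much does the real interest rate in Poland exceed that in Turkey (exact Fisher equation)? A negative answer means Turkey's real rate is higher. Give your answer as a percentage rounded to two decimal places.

Poland: (1 + 0.0886)/(1 + 0.0450) − 1 = 4.1722%
Turkey: (1 + 0.0229)/(1 − 0.0050) − 1 = 2.8040%
Differential = 4.1722% − 2.8040% = 1.3682% → 1.37%.

1.37%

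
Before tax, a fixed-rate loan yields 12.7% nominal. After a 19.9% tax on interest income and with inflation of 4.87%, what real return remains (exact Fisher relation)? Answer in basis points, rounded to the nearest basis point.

After-tax nominal return = 12.7% × (1 − 0.199) = 10.1727%.
1 + r = 1.101727 / 1.04870 = 1.050565
After-tax real rate = 1.050565 − 1 → 506 basis points.

506 basis points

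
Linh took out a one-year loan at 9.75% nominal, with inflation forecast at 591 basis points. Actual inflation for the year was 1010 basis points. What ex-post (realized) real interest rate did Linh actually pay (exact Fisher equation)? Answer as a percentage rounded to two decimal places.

-0.32%

Ex-post: (1 + 0.0975)/(1 + 0.1010) − 1 = -0.3179%
So the realized real rate is -0.32%.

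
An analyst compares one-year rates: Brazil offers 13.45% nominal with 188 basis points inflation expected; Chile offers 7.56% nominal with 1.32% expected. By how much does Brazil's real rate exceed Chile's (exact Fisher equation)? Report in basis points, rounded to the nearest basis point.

Brazil: (1 + 0.1345)/(1 + 0.0188) − 1 = 11.3565%
Chile: (1 + 0.0756)/(1 + 0.0132) − 1 = 6.1587%
Differential = 11.3565% − 6.1587% = 5.1978% → 520 basis points.

520 basis points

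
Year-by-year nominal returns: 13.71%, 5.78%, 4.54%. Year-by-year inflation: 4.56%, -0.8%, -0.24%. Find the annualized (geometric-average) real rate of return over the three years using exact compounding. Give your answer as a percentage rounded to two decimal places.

6.71%

Nominal growth factor = 1.1371 × 1.0578 × 1.0454 = 1.25743261
Price-level growth factor = 1.0456 × 0.9920 × 0.9976 = 1.03474584
Real growth factor = 1.25743261 / 1.03474584 = 1.21520915
Annualized real rate = 1.21520915^(1/3) − 1 = 6.7129% → 6.71%.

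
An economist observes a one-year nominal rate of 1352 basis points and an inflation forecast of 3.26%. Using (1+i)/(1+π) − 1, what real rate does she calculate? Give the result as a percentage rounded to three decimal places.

1 + r = 1.13520 / 1.03260 = 1.099361
r = 1.099361 − 1 = 9.9361%, i.e. 9.936%.

9.936%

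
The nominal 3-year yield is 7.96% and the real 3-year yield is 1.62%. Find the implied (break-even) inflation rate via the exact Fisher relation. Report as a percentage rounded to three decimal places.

(1 + π) = (1 + i)/(1 + r) = 1.07960 / 1.01620 = 1.062389
Break-even inflation = 1.062389 − 1 → 6.239%.

6.239%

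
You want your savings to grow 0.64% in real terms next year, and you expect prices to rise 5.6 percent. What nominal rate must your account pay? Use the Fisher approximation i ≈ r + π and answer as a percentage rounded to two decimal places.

6.24%

i ≈ r + π = 0.64% + 5.6% = 6.24%.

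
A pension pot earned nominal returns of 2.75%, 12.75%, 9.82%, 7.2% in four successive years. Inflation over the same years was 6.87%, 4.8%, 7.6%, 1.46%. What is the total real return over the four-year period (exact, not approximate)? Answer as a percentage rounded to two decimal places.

11.55%

Compound the nominal returns: 1.0275 × 1.1275 × 1.0982 × 1.0720 = 1.363875.
Compound inflation: 1.0687 × 1.0480 × 1.0760 × 1.0146 = 1.222712.
Deflate: 1.363875 / 1.222712 = 1.115451.
Total real return = 1.115451 − 1 → 11.55%.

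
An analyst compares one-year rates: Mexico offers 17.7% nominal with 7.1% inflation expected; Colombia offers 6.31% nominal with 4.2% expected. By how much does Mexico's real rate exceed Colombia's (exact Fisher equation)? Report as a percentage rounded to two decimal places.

7.87%

Mexico: (1 + 0.1770)/(1 + 0.0710) − 1 = 9.8973%
Colombia: (1 + 0.0631)/(1 + 0.0420) − 1 = 2.0250%
Differential = 9.8973% − 2.0250% = 7.8723% → 7.87%.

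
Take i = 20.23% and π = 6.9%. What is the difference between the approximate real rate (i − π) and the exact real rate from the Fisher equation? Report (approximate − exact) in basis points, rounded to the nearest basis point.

86 basis points

Approximate: r ≈ 20.230% − 6.900% = 13.3300%
Exact: (1 + 0.2023)/(1 + 0.0690) − 1 = 12.4696%
Error = 13.3300% − 12.4696% = 0.8604% → 86 basis points.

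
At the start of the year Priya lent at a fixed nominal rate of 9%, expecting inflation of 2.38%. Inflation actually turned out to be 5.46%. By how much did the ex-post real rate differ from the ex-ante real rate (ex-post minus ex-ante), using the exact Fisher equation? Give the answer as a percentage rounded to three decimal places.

Ex-ante: (1 + 0.0900)/(1 + 0.0238) − 1 = 6.4661%
Ex-post: (1 + 0.0900)/(1 + 0.0546) − 1 = 3.3567%
Difference (ex-post − ex-ante) = -3.1094% → -3.109%.

-3.109%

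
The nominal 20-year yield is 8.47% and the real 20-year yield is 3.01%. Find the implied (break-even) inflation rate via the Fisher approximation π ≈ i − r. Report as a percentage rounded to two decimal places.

π ≈ i − r = 8.47% − 3.01% → 5.46%.

5.46%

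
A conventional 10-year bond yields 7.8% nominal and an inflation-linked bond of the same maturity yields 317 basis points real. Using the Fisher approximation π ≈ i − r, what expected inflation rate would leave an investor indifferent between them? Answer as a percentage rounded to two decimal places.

π ≈ i − r = 7.8% − 3.17% → 4.63%.

4.63%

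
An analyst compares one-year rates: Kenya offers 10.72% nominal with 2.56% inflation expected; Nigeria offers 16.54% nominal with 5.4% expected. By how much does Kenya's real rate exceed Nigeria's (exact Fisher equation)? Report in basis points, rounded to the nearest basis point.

-261 basis points

Kenya: (1 + 0.1072)/(1 + 0.0256) − 1 = 7.9563%
Nigeria: (1 + 0.1654)/(1 + 0.0540) − 1 = 10.5693%
Differential = 7.9563% − 10.5693% = -2.6129% → -261 basis points.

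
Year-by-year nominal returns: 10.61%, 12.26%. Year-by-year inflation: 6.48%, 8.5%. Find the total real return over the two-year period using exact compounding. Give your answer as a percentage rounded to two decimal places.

7.48%

Nominal growth factor = 1.1061 × 1.1226 = 1.241708
Price-level growth factor = 1.0648 × 1.0850 = 1.155308
Real growth factor = 1.241708 / 1.155308 = 1.074785
Total real return = 1.074785 − 1 → 7.48%.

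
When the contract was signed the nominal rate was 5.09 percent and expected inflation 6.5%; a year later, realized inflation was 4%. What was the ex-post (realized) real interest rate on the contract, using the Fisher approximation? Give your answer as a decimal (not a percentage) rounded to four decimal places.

Ex-post: 5.09% − 4% = 1.090%
So the realized real rate is 0.0109.

0.0109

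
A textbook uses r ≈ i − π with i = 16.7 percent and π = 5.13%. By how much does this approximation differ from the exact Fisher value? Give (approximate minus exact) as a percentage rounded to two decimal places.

0.56%

Approximate: r ≈ 16.700% − 5.130% = 11.5700%
Exact: (1 + 0.1670)/(1 + 0.0513) − 1 = 11.0054%
Error = 11.5700% − 11.0054% = 0.5646% → 0.56%.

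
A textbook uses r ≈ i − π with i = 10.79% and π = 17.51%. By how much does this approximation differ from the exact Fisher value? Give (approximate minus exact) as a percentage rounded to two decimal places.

Approximate: r ≈ 10.790% − 17.510% = -6.7200%
Exact: (1 + 0.1079)/(1 + 0.1751) − 1 = -5.7187%
Error = -6.7200% − (-5.7187%) = -1.0013% → -1.00%.

-1.00%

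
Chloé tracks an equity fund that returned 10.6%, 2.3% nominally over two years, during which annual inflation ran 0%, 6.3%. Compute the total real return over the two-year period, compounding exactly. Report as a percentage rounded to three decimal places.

Nominal growth factor = 1.1060 × 1.0230 = 1.131438
Price-level growth factor = 1.0000 × 1.0630 = 1.063000
Real growth factor = 1.131438 / 1.063000 = 1.064382
Total real return = 1.064382 − 1 → 6.438%.

6.438%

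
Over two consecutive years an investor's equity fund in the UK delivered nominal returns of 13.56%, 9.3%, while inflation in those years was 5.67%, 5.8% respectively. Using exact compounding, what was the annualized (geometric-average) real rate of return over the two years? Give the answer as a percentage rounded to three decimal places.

Nominal growth factor = 1.1356 × 1.0930 = 1.24121080
Price-level growth factor = 1.0567 × 1.0580 = 1.11798860
Real growth factor = 1.24121080 / 1.11798860 = 1.11021776
Annualized real rate = 1.11021776^(1/2) − 1 = 5.3669% → 5.367%.

5.367%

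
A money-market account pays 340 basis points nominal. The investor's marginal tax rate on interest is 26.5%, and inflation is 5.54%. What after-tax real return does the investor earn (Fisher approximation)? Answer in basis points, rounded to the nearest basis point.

After-tax nominal return = 3.4% × (1 − 0.265) = 2.4990%.
r ≈ 2.4990% − 5.54% → -304 basis points.

-304 basis points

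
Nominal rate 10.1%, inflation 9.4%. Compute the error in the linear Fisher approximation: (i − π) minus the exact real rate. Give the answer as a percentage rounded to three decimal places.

0.060%

Approximate: r ≈ 10.100% − 9.400% = 0.7000%
Exact: (1 + 0.1010)/(1 + 0.0940) − 1 = 0.6399%
Error = 0.7000% − 0.6399% = 0.0601% → 0.060%.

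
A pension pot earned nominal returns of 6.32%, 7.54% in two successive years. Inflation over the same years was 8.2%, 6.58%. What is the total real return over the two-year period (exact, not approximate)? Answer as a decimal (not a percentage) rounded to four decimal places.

Compound the nominal returns: 1.0632 × 1.0754 = 1.143365.
Compound inflation: 1.0820 × 1.0658 = 1.153196.
Deflate: 1.143365 / 1.153196 = 0.991476.
Total real return = 0.991476 − 1 → -0.0085.

-0.0085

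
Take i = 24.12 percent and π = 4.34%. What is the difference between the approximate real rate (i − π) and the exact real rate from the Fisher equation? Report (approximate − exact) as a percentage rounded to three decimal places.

Approximate: r ≈ 24.120% − 4.340% = 19.7800%
Exact: (1 + 0.2412)/(1 + 0.0434) − 1 = 18.9573%
Error = 19.7800% − 18.9573% = 0.8227% → 0.823%.

0.823%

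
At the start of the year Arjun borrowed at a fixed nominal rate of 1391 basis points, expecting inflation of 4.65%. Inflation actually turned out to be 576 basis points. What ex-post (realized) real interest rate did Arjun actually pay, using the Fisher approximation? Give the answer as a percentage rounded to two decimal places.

Ex-post: 13.91% − 5.76% = 8.150%
So the realized real rate is 8.15%.

8.15%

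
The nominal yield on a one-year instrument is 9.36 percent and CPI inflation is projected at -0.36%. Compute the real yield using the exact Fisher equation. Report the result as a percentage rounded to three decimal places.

1 + r = 1.09360 / 0.99640 = 1.097551
r = 1.097551 − 1 = 9.7551%, i.e. 9.755%.

9.755%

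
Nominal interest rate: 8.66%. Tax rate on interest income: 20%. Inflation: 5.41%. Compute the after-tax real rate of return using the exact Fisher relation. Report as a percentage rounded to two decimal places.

After-tax nominal return = 8.66% × (1 − 0.2) = 6.9280%.
1 + r = 1.06928 / 1.05410 = 1.014401
After-tax real rate = 1.014401 − 1 → 1.44%.

1.44%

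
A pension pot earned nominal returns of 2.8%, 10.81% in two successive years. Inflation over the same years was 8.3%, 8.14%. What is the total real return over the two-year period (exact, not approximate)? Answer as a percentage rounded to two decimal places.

Nominal growth factor = 1.0280 × 1.1081 = 1.139127
Price-level growth factor = 1.0830 × 1.0814 = 1.171156
Real growth factor = 1.139127 / 1.171156 = 0.972651
Total real return = 0.972651 − 1 → -2.73%.

-2.73%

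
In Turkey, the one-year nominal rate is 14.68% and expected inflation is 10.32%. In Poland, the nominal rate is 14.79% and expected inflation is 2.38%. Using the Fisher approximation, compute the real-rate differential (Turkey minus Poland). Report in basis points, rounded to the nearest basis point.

Turkey: 14.68% − 10.32% = 4.360%
Poland: 14.79% − 2.38% = 12.410%
Differential = -8.050% → -805 basis points.

-805 basis points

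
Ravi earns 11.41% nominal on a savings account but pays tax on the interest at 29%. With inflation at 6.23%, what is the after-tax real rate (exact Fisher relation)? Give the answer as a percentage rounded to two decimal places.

After-tax nominal return = 11.41% × (1 − 0.29) = 8.1011%.
1 + r = 1.081011 / 1.06230 = 1.017614
After-tax real rate = 1.017614 − 1 → 1.76%.

1.76%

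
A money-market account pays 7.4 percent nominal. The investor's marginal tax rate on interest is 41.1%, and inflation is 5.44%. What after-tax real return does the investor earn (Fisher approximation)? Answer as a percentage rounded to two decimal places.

After-tax nominal return = 7.4% × (1 − 0.411) = 4.3586%.
r ≈ 4.3586% − 5.44% → -1.08%.

-1.08%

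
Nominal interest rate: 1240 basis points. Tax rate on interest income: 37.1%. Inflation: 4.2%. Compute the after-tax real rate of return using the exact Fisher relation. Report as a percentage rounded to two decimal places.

3.45%

After-tax nominal return = 12.4% × (1 − 0.371) = 7.7996%.
1 + r = 1.077996 / 1.04200 = 1.034545
After-tax real rate = 1.034545 − 1 → 3.45%.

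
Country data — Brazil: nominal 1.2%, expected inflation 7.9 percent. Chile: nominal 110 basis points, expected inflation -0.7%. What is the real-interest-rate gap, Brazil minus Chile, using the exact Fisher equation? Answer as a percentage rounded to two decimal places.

Brazil: (1 + 0.0120)/(1 + 0.0790) − 1 = -6.2095%
Chile: (1 + 0.0110)/(1 − 0.0070) − 1 = 1.8127%
Differential = -6.2095% − 1.8127% = -8.0221% → -8.02%.

-8.02%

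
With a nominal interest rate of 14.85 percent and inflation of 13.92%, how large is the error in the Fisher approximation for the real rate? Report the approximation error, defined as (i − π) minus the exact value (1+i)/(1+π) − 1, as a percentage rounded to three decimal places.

0.114%

Approximate: r ≈ 14.850% − 13.920% = 0.9300%
Exact: (1 + 0.1485)/(1 + 0.1392) − 1 = 0.8164%
Error = 0.9300% − 0.8164% = 0.1136% → 0.114%.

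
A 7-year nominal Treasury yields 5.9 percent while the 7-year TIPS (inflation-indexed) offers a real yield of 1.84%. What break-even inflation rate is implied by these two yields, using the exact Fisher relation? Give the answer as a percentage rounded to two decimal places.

(1 + π) = (1 + i)/(1 + r) = 1.05900 / 1.01840 = 1.039866
Break-even inflation = 1.039866 − 1 → 3.99%.

3.99%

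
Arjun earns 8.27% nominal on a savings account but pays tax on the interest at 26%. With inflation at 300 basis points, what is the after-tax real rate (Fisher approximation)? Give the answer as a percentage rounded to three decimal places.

3.120%

After-tax nominal return = 8.27% × (1 − 0.26) = 6.1198%.
r ≈ 6.1198% − 3% → 3.120%.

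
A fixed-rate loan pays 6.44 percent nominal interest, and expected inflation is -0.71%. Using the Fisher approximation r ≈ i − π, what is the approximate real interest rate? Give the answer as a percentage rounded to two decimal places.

7.15%

r ≈ i − π = 6.44% − (-0.71%) = 7.15%.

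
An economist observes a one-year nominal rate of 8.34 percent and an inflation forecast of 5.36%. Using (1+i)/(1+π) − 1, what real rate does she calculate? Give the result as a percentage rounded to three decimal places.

2.828%

1 + r = 1.08340 / 1.05360 = 1.028284
r = 1.028284 − 1 = 2.8284%, i.e. 2.828%.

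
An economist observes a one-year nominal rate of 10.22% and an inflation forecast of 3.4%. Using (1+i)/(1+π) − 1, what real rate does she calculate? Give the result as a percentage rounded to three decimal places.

6.596%

By the Fisher relation, 1 + r = (1 + i)/(1 + π).
1 + r = 1.10220 / 1.03400 = 1.065957
r = 1.065957 − 1 = 6.5957%, i.e. 6.596%.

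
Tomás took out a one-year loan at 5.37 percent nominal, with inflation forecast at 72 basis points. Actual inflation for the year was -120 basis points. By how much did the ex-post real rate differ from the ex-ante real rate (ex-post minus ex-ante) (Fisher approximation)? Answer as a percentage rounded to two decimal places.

Ex-ante: 5.37% − 0.72% = 4.650%
Ex-post: 5.37% − (-1.2%) = 6.570%
Difference (ex-post − ex-ante) = 1.9200% → 1.92%.

1.92%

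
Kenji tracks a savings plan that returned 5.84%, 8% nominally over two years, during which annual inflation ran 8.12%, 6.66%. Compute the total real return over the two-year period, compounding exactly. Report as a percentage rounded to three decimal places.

-0.879%

Compound the nominal returns: 1.0584 × 1.0800 = 1.143072.
Compound inflation: 1.0812 × 1.0666 = 1.153208.
Deflate: 1.143072 / 1.153208 = 0.991211.
Total real return = 0.991211 − 1 → -0.879%.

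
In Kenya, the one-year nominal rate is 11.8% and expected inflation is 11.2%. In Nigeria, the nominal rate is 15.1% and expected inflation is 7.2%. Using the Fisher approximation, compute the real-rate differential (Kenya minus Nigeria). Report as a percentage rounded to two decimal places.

Kenya: 11.8% − 11.2% = 0.600%
Nigeria: 15.1% − 7.2% = 7.900%
Differential = -7.300% → -7.30%.

-7.30%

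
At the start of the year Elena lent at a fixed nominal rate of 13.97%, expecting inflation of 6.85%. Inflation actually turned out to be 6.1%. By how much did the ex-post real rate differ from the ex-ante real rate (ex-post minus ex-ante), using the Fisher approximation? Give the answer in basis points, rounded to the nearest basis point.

Ex-ante: 13.97% − 6.85% = 7.120%
Ex-post: 13.97% − 6.1% = 7.870%
Difference (ex-post − ex-ante) = 0.7500% → 75 basis points.

75 basis points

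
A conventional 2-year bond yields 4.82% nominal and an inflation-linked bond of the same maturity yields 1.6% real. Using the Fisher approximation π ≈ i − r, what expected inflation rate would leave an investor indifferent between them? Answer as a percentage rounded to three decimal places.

π ≈ i − r = 4.82% − 1.6% → 3.220%.

3.220%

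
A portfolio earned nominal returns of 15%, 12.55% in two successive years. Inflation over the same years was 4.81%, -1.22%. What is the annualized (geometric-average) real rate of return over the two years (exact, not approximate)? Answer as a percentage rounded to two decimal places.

11.81%

Nominal growth factor = 1.1500 × 1.1255 = 1.29432500
Price-level growth factor = 1.0481 × 0.9878 = 1.03531318
Real growth factor = 1.29432500 / 1.03531318 = 1.25017727
Annualized real rate = 1.25017727^(1/2) − 1 = 11.8113% → 11.81%.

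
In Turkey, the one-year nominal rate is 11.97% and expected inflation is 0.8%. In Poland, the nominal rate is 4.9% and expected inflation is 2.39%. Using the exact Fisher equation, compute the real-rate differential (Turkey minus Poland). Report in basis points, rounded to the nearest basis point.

863 basis points

Turkey: (1 + 0.1197)/(1 + 0.0080) − 1 = 11.0813%
Poland: (1 + 0.0490)/(1 + 0.0239) − 1 = 2.4514%
Differential = 11.0813% − 2.4514% = 8.6299% → 863 basis points.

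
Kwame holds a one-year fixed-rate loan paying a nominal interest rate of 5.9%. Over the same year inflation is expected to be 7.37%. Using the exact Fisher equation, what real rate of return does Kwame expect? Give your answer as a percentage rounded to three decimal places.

-1.369%

By the Fisher equation, 1 + r = (1 + i)/(1 + π).
1 + r = 1.05900 / 1.07370 = 0.986309
r = 0.986309 − 1 = -1.3691%, i.e. -1.369%.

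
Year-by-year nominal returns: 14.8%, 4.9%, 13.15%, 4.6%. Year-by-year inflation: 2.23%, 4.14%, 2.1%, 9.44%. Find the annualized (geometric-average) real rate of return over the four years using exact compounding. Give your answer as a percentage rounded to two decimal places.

4.62%

Compound the nominal returns: 1.1480 × 1.0490 × 1.1315 × 1.0460 = 1.42529125.
Compound inflation: 1.0223 × 1.0414 × 1.0210 × 1.0944 = 1.18959125.
Deflate: 1.42529125 / 1.18959125 = 1.19813529.
Annualized real rate = 1.19813529^(1/4) − 1 = 4.6228% → 4.62%.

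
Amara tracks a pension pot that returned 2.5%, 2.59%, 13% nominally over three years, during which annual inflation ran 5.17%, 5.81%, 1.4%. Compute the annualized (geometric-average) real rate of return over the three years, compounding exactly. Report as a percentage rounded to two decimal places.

1.74%

Nominal growth factor = 1.0250 × 1.0259 × 1.1300 = 1.18824868
Price-level growth factor = 1.0517 × 1.0581 × 1.0140 = 1.12838302
Real growth factor = 1.18824868 / 1.12838302 = 1.05305437
Annualized real rate = 1.05305437^(1/3) − 1 = 1.7381% → 1.74%.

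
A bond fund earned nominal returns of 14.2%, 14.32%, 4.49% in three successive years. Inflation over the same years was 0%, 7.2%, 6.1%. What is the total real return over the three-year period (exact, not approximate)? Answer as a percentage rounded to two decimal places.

19.94%

Nominal growth factor = 1.1420 × 1.1432 × 1.0449 = 1.364153
Price-level growth factor = 1.0000 × 1.0720 × 1.0610 = 1.137392
Real growth factor = 1.364153 / 1.137392 = 1.199369
Total real return = 1.199369 − 1 → 19.94%.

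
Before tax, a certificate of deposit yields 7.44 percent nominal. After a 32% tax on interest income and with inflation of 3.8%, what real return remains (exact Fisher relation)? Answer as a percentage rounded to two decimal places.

After-tax nominal return = 7.44% × (1 − 0.32) = 5.0592%.
1 + r = 1.050592 / 1.03800 = 1.012131
After-tax real rate = 1.012131 − 1 → 1.21%.

1.21%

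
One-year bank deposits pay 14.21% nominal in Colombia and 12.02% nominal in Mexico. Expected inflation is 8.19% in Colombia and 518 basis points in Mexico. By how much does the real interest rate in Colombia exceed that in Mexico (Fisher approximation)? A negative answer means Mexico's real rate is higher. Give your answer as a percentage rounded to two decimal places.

Colombia: 14.21% − 8.19% = 6.020%
Mexico: 12.02% − 5.18% = 6.840%
Differential = -0.820% → -0.82%.

-0.82%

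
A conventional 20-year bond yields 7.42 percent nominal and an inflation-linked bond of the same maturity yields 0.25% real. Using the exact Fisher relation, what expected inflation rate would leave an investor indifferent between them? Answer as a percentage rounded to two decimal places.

7.15%

(1 + π) = (1 + i)/(1 + r) = 1.07420 / 1.00250 = 1.071521
Break-even inflation = 1.071521 − 1 → 7.15%.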